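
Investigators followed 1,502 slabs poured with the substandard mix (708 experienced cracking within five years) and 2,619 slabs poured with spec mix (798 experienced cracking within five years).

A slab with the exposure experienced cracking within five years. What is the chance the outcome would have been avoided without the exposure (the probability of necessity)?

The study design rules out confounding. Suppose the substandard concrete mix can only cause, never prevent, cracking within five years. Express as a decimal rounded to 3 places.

p₁ = P(outcome | exposed) = 708/1502 = 0.47137
p₀ = P(outcome | unexposed) = 798/2619 = 0.3047
Under exogeneity and monotonicity, PN = (p₁ − p₀) / p₁.
PN = (0.47137 − 0.3047) / 0.47137 = 0.16668 / 0.47137 ≈ 0.3536

PN ≈ 0.354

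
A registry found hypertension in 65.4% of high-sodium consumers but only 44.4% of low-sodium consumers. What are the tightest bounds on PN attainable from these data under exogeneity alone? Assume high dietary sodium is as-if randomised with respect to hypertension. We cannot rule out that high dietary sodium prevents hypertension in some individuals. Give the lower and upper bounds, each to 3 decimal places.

p₁ = 0.654, p₀ = 0.444.
Under exogeneity alone the bounds on PN are max{0,(p₁−p₀)/p₁} ≤ PN ≤ min{1,(1−p₀)/p₁}.
  lower = (p₁ − p₀)/p₁ = 0.21 / 0.654 ≈ 0.3211
  upper = min{1, (1 − p₀)/p₁} = 0.556 / 0.654 ≈ 0.8502

0.321 ≤ PN ≤ 0.850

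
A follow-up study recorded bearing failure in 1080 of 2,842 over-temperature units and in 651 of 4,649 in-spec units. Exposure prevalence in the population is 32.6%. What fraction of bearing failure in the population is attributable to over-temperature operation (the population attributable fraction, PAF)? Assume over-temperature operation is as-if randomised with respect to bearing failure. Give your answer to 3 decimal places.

PAF ≈ 0.358

p₁ = P(outcome | exposed) = 1080/2842 = 0.38001
p₀ = P(outcome | unexposed) = 651/4649 = 0.14003
Overall risk P(Y=1) = π·p₁ + (1−π)·p₀ = 0.326×0.38001 + 0.674×0.14003 = 0.21826.
Under exogeneity, PAF = [P(Y=1) − p₀] / P(Y=1).
PAF = (0.21826 − 0.14003) / 0.21826 ≈ 0.3584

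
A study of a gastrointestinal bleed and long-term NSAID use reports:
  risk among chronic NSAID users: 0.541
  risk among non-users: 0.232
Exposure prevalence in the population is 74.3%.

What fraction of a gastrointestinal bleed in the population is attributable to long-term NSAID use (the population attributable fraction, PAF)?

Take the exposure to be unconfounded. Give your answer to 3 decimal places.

Let p₁ = 0.541, p₀ = 0.232.
Overall risk P(Y=1) = π·p₁ + (1−π)·p₀ = 0.743×0.541 + 0.257×0.232 = 0.46159.
Under exogeneity, PAF = [P(Y=1) − p₀] / P(Y=1).
PAF = (0.46159 − 0.232) / 0.46159 ≈ 0.4974

PAF ≈ 0.497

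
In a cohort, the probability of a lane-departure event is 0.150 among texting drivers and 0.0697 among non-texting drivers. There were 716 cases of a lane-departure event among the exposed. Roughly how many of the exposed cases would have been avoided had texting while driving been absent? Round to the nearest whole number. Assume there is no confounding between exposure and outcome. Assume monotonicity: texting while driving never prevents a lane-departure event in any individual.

Let p₁ = 0.15, p₀ = 0.0697.
PN = (p₁ − p₀)/p₁ = (0.15 − 0.0697) / 0.15 ≈ 0.53533.
Attributable cases ≈ PN × (exposed cases) = 0.53533 × 716 ≈ 383.30.

about 383 cases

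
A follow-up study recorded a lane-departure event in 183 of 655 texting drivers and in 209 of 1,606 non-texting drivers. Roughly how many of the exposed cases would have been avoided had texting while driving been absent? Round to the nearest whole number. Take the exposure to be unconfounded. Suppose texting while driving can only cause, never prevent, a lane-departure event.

about 98 cases

p₁ = P(outcome | exposed) = 183/655 = 0.27939
p₀ = P(outcome | unexposed) = 209/1606 = 0.13014
PN = (p₁ − p₀)/p₁ = (0.27939 − 0.13014) / 0.27939 ≈ 0.53421.
Attributable cases ≈ PN × (exposed cases) = 0.53421 × 183 ≈ 97.76.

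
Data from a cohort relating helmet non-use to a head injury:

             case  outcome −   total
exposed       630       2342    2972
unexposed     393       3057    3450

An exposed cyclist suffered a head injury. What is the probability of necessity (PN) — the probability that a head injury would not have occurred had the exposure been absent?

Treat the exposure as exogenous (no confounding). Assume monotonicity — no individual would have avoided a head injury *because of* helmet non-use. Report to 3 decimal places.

PN ≈ 0.463

p₁ = P(outcome | exposed) = 630/2972 = 0.21198
p₀ = P(outcome | unexposed) = 393/3450 = 0.11391
Under exogeneity and monotonicity, PN = (p₁ − p₀) / p₁.
PN = (0.21198 − 0.11391) / 0.21198 = 0.098065 / 0.21198 ≈ 0.4626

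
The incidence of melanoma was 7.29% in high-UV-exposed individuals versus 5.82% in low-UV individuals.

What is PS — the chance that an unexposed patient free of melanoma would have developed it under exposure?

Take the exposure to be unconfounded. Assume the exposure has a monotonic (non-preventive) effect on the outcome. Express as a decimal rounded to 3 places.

p₁ = 0.0729, p₀ = 0.0582.
Under exogeneity and monotonicity, PS = (p₁ − p₀) / (1 − p₀).
PS = (0.0729 − 0.0582) / (1 − 0.0582) = 0.0147 / 0.9418 ≈ 0.0156

PS ≈ 0.016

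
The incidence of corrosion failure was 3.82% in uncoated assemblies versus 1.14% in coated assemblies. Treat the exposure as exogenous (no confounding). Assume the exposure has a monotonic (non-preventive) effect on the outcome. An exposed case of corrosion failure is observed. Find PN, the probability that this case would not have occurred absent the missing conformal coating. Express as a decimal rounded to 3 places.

p₁ = 0.0382, p₀ = 0.0114.
Under exogeneity and monotonicity, PN = (p₁ − p₀) / p₁.
PN = (0.0382 − 0.0114) / 0.0382 = 0.0268 / 0.0382 ≈ 0.7016

PN ≈ 0.702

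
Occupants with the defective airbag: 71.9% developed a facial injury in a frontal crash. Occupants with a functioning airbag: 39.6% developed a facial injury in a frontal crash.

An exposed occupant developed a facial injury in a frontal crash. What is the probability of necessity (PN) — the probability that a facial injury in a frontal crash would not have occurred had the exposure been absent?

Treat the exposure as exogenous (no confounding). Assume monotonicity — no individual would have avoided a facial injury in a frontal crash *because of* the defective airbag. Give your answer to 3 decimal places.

PN ≈ 0.449

p₁ = 0.719, p₀ = 0.396.
Under exogeneity and monotonicity, PN = (p₁ − p₀) / p₁.
PN = (0.719 − 0.396) / 0.719 = 0.323 / 0.719 ≈ 0.4492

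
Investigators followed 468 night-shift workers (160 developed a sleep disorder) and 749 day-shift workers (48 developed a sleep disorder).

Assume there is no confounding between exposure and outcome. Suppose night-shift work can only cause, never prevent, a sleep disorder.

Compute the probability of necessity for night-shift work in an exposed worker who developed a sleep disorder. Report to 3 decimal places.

p₁ = P(outcome | exposed) = 160/468 = 0.34188
p₀ = P(outcome | unexposed) = 48/749 = 0.064085
Under exogeneity and monotonicity, PN = (p₁ − p₀) / p₁.
PN = (0.34188 − 0.064085) / 0.34188 = 0.27779 / 0.34188 ≈ 0.8126

PN ≈ 0.813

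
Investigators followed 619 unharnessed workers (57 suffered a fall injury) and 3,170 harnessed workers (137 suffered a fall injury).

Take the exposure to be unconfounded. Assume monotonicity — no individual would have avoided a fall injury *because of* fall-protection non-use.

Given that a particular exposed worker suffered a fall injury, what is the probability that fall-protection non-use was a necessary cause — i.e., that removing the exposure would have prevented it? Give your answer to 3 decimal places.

p₁ = P(outcome | exposed) = 57/619 = 0.092084
p₀ = P(outcome | unexposed) = 137/3170 = 0.043218
Under exogeneity and monotonicity, PN = (p₁ − p₀) / p₁.
PN = (0.092084 − 0.043218) / 0.092084 = 0.048866 / 0.092084 ≈ 0.5307

PN ≈ 0.531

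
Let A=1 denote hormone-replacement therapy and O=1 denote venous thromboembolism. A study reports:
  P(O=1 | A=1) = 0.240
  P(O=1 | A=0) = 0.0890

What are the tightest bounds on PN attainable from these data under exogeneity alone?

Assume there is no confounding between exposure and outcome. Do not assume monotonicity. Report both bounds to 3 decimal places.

0.629 ≤ PN ≤ 1.000

Let p₁ = 0.24, p₀ = 0.089.
Under exogeneity alone the bounds on PN are max{0,(p₁−p₀)/p₁} ≤ PN ≤ min{1,(1−p₀)/p₁}.
  lower = (p₁ − p₀)/p₁ = 0.151 / 0.24 ≈ 0.6292
  upper = min{1, (1 − p₀)/p₁} = 0.911 / 0.24 ≈ 3.7958 → capped at 1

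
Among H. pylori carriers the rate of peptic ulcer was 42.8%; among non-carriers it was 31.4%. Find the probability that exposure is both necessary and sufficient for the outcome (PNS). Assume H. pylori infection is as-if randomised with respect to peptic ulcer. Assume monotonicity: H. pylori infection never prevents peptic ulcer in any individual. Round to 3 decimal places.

PNS ≈ 0.114

p₁ = 0.428, p₀ = 0.314.
Under exogeneity and monotonicity, PNS = p₁ − p₀.
PNS = 0.428 − 0.314 = 0.114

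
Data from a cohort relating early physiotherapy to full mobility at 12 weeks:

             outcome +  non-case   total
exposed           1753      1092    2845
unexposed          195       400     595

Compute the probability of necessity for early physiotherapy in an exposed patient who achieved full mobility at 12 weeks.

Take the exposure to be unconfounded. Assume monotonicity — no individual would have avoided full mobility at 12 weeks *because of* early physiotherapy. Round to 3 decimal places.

p₁ = P(outcome | exposed) = 1753/2845 = 0.61617
p₀ = P(outcome | unexposed) = 195/595 = 0.32773
Under exogeneity and monotonicity, PN = (p₁ − p₀) / p₁.
PN = (0.61617 − 0.32773) / 0.61617 = 0.28844 / 0.61617 ≈ 0.4681

PN ≈ 0.468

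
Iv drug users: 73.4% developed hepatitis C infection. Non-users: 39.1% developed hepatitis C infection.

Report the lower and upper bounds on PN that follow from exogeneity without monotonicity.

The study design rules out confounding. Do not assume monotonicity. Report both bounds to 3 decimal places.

p₁ = 0.734, p₀ = 0.391.
Under exogeneity alone the bounds on PN are max{0,(p₁−p₀)/p₁} ≤ PN ≤ min{1,(1−p₀)/p₁}.
  lower = (p₁ − p₀)/p₁ = 0.343 / 0.734 ≈ 0.4673
  upper = min{1, (1 − p₀)/p₁} = 0.609 / 0.734 ≈ 0.8297

0.467 ≤ PN ≤ 0.830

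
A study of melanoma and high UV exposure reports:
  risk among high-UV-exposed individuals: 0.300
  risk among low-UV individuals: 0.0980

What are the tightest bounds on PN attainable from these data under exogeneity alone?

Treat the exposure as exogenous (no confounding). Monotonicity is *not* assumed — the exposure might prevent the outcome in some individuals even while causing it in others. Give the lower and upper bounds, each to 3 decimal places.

0.673 ≤ PN ≤ 1.000

Let p₁ = 0.3, p₀ = 0.098.
Under exogeneity alone the bounds on PN are max{0,(p₁−p₀)/p₁} ≤ PN ≤ min{1,(1−p₀)/p₁}.
  lower = (p₁ − p₀)/p₁ = 0.202 / 0.3 ≈ 0.6733
  upper = min{1, (1 − p₀)/p₁} = 0.902 / 0.3 ≈ 3.0067 → capped at 1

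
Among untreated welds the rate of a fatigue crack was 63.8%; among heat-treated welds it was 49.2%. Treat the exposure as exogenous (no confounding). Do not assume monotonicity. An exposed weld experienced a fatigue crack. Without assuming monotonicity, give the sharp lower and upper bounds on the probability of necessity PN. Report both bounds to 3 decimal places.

0.229 ≤ PN ≤ 0.796

p₁ = 0.638, p₀ = 0.492.
Under exogeneity alone the bounds on PN are max{0,(p₁−p₀)/p₁} ≤ PN ≤ min{1,(1−p₀)/p₁}.
  lower = (p₁ − p₀)/p₁ = 0.146 / 0.638 ≈ 0.2288
  upper = min{1, (1 − p₀)/p₁} = 0.508 / 0.638 ≈ 0.7962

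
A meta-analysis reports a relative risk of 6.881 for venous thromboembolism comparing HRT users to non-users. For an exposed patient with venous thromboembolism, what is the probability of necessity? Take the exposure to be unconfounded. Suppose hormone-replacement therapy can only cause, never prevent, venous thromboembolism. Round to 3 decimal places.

Under exogeneity and monotonicity, PN = (RR − 1) / RR = 1 − 1/RR.
PN = (6.881 − 1) / 6.881 = 5.881 / 6.881 ≈ 0.8547

PN ≈ 0.855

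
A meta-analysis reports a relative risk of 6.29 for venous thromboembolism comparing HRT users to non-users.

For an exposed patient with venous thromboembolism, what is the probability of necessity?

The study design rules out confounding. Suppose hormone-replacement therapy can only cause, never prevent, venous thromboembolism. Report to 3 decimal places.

Under exogeneity and monotonicity, PN = (RR − 1) / RR = 1 − 1/RR.
PN = (6.29 − 1) / 6.29 = 5.29 / 6.29 ≈ 0.8410

PN ≈ 0.841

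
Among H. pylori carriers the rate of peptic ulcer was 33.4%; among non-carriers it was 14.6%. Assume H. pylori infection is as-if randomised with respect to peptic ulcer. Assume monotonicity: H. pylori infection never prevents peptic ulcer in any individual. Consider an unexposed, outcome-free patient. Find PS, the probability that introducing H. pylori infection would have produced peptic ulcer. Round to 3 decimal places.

p₁ = 0.334, p₀ = 0.146.
Under exogeneity and monotonicity, PS = (p₁ − p₀) / (1 − p₀).
PS = (0.334 − 0.146) / (1 − 0.146) = 0.188 / 0.854 ≈ 0.2201

PS ≈ 0.220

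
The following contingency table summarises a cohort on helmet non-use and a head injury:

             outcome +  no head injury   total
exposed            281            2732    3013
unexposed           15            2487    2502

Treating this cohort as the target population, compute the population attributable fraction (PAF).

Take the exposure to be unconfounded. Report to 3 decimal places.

PAF ≈ 0.888

p₁ = P(outcome | exposed) = 281/3013 = 0.093263
p₀ = P(outcome | unexposed) = 15/2502 = 0.0059952
Exposure prevalence π = 3013/5515 = 0.54633; overall risk P(Y=1) = 0.053672.
Under exogeneity, PAF = [P(Y=1) − p₀]/P(Y=1).
PAF = (0.053672 − 0.0059952) / 0.053672 ≈ 0.8883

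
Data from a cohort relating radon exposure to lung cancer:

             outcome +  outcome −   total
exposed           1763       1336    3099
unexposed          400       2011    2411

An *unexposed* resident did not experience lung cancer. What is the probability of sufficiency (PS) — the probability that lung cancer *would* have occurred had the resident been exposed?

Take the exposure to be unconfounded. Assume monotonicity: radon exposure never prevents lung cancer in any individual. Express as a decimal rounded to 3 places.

PS ≈ 0.483

p₁ = P(outcome | exposed) = 1763/3099 = 0.56889
p₀ = P(outcome | unexposed) = 400/2411 = 0.16591
Under exogeneity and monotonicity, PS = (p₁ − p₀)/(1 − p₀).
PS = (0.56889 − 0.16591) / 0.83409 ≈ 0.4831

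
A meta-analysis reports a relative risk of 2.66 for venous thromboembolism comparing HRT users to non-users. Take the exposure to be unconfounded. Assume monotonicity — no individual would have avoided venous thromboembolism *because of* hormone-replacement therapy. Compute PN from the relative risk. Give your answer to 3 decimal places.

Under exogeneity and monotonicity, PN = (RR − 1) / RR = 1 − 1/RR.
PN = (2.66 − 1) / 2.66 = 1.66 / 2.66 ≈ 0.6241

PN ≈ 0.624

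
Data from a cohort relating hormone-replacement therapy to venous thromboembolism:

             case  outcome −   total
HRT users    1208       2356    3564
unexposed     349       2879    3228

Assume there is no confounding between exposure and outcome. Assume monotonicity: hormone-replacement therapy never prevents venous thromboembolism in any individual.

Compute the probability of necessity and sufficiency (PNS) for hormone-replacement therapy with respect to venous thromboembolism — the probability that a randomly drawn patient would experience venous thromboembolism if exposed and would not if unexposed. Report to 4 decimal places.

PNS ≈ 0.2308

p₁ = P(outcome | exposed) = 1208/3564 = 0.33895
p₀ = P(outcome | unexposed) = 349/3228 = 0.10812
Under exogeneity and monotonicity, PNS = p₁ − p₀.
PNS = 0.33895 − 0.10812 = 0.23083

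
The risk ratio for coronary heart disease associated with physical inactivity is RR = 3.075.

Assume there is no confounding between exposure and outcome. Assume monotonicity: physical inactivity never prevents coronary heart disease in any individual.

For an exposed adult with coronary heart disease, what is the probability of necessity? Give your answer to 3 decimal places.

PN ≈ 0.675

Under exogeneity and monotonicity, PN = (RR − 1) / RR = 1 − 1/RR.
PN = (3.075 − 1) / 3.075 = 2.075 / 3.075 ≈ 0.6748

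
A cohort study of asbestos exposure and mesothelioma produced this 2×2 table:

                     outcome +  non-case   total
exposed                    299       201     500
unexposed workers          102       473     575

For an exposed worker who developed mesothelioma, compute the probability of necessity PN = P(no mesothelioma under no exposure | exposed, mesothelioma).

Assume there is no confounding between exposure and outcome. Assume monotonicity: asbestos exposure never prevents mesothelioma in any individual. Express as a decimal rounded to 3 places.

p₁ = P(outcome | exposed) = 299/500 = 0.598
p₀ = P(outcome | unexposed) = 102/575 = 0.17739
Under exogeneity and monotonicity, PN = (p₁ − p₀)/p₁.
PN = (0.598 − 0.17739) / 0.598 ≈ 0.7034

PN ≈ 0.703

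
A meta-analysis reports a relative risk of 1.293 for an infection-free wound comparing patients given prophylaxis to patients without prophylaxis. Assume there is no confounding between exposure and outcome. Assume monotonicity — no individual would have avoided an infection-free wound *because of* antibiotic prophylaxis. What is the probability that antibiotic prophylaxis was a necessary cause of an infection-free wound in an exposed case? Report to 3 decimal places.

PN ≈ 0.227

Under exogeneity and monotonicity, PN = (RR − 1) / RR = 1 − 1/RR.
PN = (1.293 − 1) / 1.293 = 0.293 / 1.293 ≈ 0.2266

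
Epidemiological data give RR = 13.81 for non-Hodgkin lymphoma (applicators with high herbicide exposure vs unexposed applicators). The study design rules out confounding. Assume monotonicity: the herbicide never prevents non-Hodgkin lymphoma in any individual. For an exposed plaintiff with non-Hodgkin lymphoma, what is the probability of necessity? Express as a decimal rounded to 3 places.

Under exogeneity and monotonicity, PN = (RR − 1) / RR = 1 − 1/RR.
PN = (13.81 − 1) / 13.81 = 12.81 / 13.81 ≈ 0.9276

PN ≈ 0.928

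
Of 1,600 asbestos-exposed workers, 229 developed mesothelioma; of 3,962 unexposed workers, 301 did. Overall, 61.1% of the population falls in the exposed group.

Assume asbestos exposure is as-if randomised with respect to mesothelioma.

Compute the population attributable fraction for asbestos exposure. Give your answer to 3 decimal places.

p₁ = P(outcome | exposed) = 229/1600 = 0.14313
p₀ = P(outcome | unexposed) = 301/3962 = 0.075972
Overall risk P(Y=1) = π·p₁ + (1−π)·p₀ = 0.611×0.14313 + 0.389×0.075972 = 0.117.
Under exogeneity, PAF = [P(Y=1) − p₀] / P(Y=1).
PAF = (0.117 − 0.075972) / 0.117 ≈ 0.3507

PAF ≈ 0.351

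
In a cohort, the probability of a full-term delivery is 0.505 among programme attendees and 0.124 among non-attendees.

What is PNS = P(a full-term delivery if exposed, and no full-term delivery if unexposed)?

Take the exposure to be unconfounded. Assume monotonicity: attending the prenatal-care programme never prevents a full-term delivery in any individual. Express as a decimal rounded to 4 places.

Let p₁ = 0.505, p₀ = 0.124.
Under exogeneity and monotonicity, PNS = p₁ − p₀.
PNS = 0.505 − 0.124 = 0.381

PNS ≈ 0.3810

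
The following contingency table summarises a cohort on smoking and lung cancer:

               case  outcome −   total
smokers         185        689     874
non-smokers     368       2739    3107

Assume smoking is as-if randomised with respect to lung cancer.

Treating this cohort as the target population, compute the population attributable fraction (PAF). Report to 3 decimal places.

p₁ = P(outcome | exposed) = 185/874 = 0.21167
p₀ = P(outcome | unexposed) = 368/3107 = 0.11844
Exposure prevalence π = 874/3981 = 0.21954; overall risk P(Y=1) = 0.13891.
Under exogeneity, PAF = [P(Y=1) − p₀]/P(Y=1).
PAF = (0.13891 − 0.11844) / 0.13891 ≈ 0.1473

PAF ≈ 0.147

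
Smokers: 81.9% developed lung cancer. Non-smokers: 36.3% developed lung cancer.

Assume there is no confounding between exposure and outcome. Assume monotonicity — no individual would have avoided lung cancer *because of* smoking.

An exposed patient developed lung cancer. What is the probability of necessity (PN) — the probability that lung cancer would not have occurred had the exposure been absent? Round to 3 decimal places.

p₁ = 0.819, p₀ = 0.363.
Under exogeneity and monotonicity, PN = (p₁ − p₀) / p₁.
PN = (0.819 − 0.363) / 0.819 = 0.456 / 0.819 ≈ 0.5568

PN ≈ 0.557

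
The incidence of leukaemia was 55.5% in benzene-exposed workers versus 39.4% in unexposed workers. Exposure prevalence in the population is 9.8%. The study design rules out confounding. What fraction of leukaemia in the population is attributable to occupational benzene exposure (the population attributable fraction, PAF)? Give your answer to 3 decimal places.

p₁ = 0.555, p₀ = 0.394.
Overall risk P(Y=1) = π·p₁ + (1−π)·p₀ = 0.098×0.555 + 0.902×0.394 = 0.40978.
Under exogeneity, PAF = [P(Y=1) − p₀] / P(Y=1).
PAF = (0.40978 − 0.394) / 0.40978 ≈ 0.0385

PAF ≈ 0.039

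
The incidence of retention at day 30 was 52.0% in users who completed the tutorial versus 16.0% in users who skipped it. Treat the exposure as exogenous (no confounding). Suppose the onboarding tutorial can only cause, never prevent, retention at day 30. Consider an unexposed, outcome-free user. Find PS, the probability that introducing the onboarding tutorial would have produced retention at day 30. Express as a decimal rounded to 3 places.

PS ≈ 0.429

p₁ = 0.52, p₀ = 0.16.
Under exogeneity and monotonicity, PS = (p₁ − p₀) / (1 − p₀).
PS = (0.52 − 0.16) / (1 − 0.16) = 0.36 / 0.84 ≈ 0.4286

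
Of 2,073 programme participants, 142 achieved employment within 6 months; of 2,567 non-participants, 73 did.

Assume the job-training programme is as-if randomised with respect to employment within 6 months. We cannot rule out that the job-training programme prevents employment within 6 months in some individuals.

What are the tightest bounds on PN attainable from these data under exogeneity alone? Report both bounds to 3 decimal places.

p₁ = P(outcome | exposed) = 142/2073 = 0.0685
p₀ = P(outcome | unexposed) = 73/2567 = 0.028438
Under exogeneity alone the bounds on PN are max{0,(p₁−p₀)/p₁} ≤ PN ≤ min{1,(1−p₀)/p₁}.
  lower = (p₁ − p₀)/p₁ = 0.040062 / 0.0685 ≈ 0.5848
  upper = min{1, (1 − p₀)/p₁} = 0.97156 / 0.0685 ≈ 14.1834 → capped at 1

0.585 ≤ PN ≤ 1.000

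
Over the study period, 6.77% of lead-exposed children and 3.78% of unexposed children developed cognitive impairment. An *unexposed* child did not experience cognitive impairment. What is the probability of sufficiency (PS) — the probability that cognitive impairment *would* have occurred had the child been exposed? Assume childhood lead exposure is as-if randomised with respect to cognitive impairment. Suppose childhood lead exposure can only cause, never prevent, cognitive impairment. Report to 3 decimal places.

p₁ = 0.0677, p₀ = 0.0378.
Under exogeneity and monotonicity, PS = (p₁ − p₀) / (1 − p₀).
PS = (0.0677 − 0.0378) / (1 − 0.0378) = 0.0299 / 0.9622 ≈ 0.0311

PS ≈ 0.031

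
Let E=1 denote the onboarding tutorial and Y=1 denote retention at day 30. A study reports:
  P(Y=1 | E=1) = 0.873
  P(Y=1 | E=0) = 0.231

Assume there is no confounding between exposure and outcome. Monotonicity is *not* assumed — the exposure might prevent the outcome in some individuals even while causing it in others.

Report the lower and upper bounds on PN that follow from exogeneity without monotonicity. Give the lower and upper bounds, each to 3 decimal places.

Let p₁ = 0.873, p₀ = 0.231.
Under exogeneity alone the bounds on PN are max{0,(p₁−p₀)/p₁} ≤ PN ≤ min{1,(1−p₀)/p₁}.
  lower = (p₁ − p₀)/p₁ = 0.642 / 0.873 ≈ 0.7354
  upper = min{1, (1 − p₀)/p₁} = 0.769 / 0.873 ≈ 0.8809

0.735 ≤ PN ≤ 0.881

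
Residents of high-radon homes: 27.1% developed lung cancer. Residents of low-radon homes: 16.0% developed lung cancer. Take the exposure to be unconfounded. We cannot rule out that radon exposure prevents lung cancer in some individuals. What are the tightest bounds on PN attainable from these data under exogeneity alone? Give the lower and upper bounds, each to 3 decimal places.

0.410 ≤ PN ≤ 1.000

p₁ = 0.271, p₀ = 0.16.
Under exogeneity alone the bounds on PN are max{0,(p₁−p₀)/p₁} ≤ PN ≤ min{1,(1−p₀)/p₁}.
  lower = (p₁ − p₀)/p₁ = 0.111 / 0.271 ≈ 0.4096
  upper = min{1, (1 − p₀)/p₁} = 0.84 / 0.271 ≈ 3.0996 → capped at 1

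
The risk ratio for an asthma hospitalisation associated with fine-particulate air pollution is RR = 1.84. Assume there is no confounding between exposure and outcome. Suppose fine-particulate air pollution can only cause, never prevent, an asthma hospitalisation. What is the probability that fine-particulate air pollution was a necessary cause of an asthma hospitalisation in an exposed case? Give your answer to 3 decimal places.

PN ≈ 0.457

Under exogeneity and monotonicity, PN = (RR − 1) / RR = 1 − 1/RR.
PN = (1.84 − 1) / 1.84 = 0.84 / 1.84 ≈ 0.4565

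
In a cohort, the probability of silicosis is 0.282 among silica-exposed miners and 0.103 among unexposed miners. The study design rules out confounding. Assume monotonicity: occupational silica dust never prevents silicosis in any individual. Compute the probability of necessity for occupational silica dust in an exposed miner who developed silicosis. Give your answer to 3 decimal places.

Let p₁ = 0.282, p₀ = 0.103.
Under exogeneity and monotonicity, PN = (p₁ − p₀) / p₁.
PN = (0.282 − 0.103) / 0.282 = 0.179 / 0.282 ≈ 0.6348

PN ≈ 0.635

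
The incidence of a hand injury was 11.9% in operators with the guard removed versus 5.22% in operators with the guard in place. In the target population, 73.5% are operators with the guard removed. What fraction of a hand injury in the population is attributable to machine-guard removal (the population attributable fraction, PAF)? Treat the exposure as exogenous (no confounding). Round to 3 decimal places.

p₁ = 0.119, p₀ = 0.0522.
Overall risk P(Y=1) = π·p₁ + (1−π)·p₀ = 0.735×0.119 + 0.265×0.0522 = 0.1013.
Under exogeneity, PAF = [P(Y=1) − p₀] / P(Y=1).
PAF = (0.1013 − 0.0522) / 0.1013 ≈ 0.4847

PAF ≈ 0.485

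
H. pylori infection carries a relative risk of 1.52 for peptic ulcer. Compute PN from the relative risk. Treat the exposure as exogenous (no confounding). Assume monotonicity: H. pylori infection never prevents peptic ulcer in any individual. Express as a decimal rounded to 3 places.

Under exogeneity and monotonicity, PN = (RR − 1) / RR = 1 − 1/RR.
PN = (1.52 − 1) / 1.52 = 0.52 / 1.52 ≈ 0.3421

PN ≈ 0.342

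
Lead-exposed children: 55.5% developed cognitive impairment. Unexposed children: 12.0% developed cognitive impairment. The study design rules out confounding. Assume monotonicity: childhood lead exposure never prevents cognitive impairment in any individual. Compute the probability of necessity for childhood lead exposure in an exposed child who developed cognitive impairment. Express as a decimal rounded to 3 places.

p₁ = 0.555, p₀ = 0.12.
Under exogeneity and monotonicity, PN = (p₁ − p₀) / p₁.
PN = (0.555 − 0.12) / 0.555 = 0.435 / 0.555 ≈ 0.7838

PN ≈ 0.784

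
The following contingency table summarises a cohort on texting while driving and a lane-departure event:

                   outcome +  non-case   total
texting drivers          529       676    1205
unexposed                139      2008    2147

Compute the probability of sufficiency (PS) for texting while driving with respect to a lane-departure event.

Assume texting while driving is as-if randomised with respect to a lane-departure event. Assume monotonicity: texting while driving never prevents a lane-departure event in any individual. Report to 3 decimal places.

PS ≈ 0.400

p₁ = P(outcome | exposed) = 529/1205 = 0.439
p₀ = P(outcome | unexposed) = 139/2147 = 0.064741
Under exogeneity and monotonicity, PS = (p₁ − p₀)/(1 − p₀).
PS = (0.439 − 0.064741) / 0.93526 ≈ 0.4002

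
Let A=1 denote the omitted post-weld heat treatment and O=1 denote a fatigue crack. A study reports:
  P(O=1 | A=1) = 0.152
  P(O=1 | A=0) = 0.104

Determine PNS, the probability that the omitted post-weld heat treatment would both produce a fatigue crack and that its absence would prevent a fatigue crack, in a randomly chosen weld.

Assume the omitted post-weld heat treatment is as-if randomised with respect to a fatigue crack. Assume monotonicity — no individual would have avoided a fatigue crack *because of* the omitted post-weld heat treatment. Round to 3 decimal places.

PNS ≈ 0.048

Let p₁ = 0.152, p₀ = 0.104.
Under exogeneity and monotonicity, PNS = p₁ − p₀.
PNS = 0.152 − 0.104 = 0.048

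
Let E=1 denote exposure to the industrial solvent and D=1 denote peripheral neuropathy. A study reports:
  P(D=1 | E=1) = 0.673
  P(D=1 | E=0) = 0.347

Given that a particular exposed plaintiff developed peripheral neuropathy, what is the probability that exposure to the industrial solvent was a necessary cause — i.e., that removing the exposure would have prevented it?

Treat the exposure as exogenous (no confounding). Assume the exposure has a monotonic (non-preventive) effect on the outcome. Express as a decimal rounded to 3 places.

PN ≈ 0.484

Let p₁ = 0.673, p₀ = 0.347.
Under exogeneity and monotonicity, PN = (p₁ − p₀) / p₁.
PN = (0.673 − 0.347) / 0.673 = 0.326 / 0.673 ≈ 0.4844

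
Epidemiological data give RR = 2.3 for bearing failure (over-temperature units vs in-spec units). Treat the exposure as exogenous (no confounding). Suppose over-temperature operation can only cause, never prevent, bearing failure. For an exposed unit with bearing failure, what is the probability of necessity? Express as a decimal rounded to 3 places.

PN ≈ 0.565

Under exogeneity and monotonicity, PN = (RR − 1) / RR = 1 − 1/RR.
PN = (2.3 − 1) / 2.3 = 1.3 / 2.3 ≈ 0.5652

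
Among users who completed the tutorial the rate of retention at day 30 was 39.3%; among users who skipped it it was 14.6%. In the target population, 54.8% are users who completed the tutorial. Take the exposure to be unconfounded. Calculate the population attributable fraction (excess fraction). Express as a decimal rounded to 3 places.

p₁ = 0.393, p₀ = 0.146.
Overall risk P(Y=1) = π·p₁ + (1−π)·p₀ = 0.548×0.393 + 0.452×0.146 = 0.28136.
Under exogeneity, PAF = [P(Y=1) − p₀] / P(Y=1).
PAF = (0.28136 − 0.146) / 0.28136 ≈ 0.4811

PAF ≈ 0.481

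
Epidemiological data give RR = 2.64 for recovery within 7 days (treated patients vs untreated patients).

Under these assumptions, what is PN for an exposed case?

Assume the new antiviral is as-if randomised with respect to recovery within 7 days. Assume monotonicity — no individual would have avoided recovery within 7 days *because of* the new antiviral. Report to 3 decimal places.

Under exogeneity and monotonicity, PN = (RR − 1) / RR = 1 − 1/RR.
PN = (2.64 − 1) / 2.64 = 1.64 / 2.64 ≈ 0.6212

PN ≈ 0.621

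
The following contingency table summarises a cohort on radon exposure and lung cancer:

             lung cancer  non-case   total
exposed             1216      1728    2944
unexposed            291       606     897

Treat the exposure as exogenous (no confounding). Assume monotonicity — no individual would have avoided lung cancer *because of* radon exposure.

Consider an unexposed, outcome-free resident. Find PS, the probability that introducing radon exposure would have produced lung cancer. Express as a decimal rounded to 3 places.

p₁ = P(outcome | exposed) = 1216/2944 = 0.41304
p₀ = P(outcome | unexposed) = 291/897 = 0.32441
Under exogeneity and monotonicity, PS = (p₁ − p₀)/(1 − p₀).
PS = (0.41304 − 0.32441) / 0.67559 ≈ 0.1312

PS ≈ 0.131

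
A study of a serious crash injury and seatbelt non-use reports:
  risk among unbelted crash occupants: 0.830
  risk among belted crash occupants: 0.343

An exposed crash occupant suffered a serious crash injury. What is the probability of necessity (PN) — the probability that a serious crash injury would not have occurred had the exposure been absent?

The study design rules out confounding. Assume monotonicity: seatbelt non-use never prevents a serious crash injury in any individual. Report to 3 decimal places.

PN ≈ 0.587

Let p₁ = 0.83, p₀ = 0.343.
Under exogeneity and monotonicity, PN = (p₁ − p₀) / p₁.
PN = (0.83 − 0.343) / 0.83 = 0.487 / 0.83 ≈ 0.5867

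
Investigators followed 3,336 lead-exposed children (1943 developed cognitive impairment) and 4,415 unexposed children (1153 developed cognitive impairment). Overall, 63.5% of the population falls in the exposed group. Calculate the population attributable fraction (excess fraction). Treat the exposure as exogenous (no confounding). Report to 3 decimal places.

PAF ≈ 0.439

p₁ = P(outcome | exposed) = 1943/3336 = 0.58243
p₀ = P(outcome | unexposed) = 1153/4415 = 0.26116
Overall risk P(Y=1) = π·p₁ + (1−π)·p₀ = 0.635×0.58243 + 0.365×0.26116 = 0.46517.
Under exogeneity, PAF = [P(Y=1) − p₀] / P(Y=1).
PAF = (0.46517 − 0.26116) / 0.46517 ≈ 0.4386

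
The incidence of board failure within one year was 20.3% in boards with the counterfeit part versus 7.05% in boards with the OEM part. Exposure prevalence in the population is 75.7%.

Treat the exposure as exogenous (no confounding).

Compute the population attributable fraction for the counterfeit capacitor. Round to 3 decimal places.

PAF ≈ 0.587

p₁ = 0.203, p₀ = 0.0705.
Overall risk P(Y=1) = π·p₁ + (1−π)·p₀ = 0.757×0.203 + 0.243×0.0705 = 0.1708.
Under exogeneity, PAF = [P(Y=1) − p₀] / P(Y=1).
PAF = (0.1708 − 0.0705) / 0.1708 ≈ 0.5872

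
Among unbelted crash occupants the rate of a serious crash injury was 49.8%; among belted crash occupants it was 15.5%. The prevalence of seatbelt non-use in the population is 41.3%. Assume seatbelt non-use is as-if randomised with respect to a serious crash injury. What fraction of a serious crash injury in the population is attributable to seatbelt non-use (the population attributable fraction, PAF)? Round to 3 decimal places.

PAF ≈ 0.478

p₁ = 0.498, p₀ = 0.155.
Overall risk P(Y=1) = π·p₁ + (1−π)·p₀ = 0.413×0.498 + 0.587×0.155 = 0.29666.
Under exogeneity, PAF = [P(Y=1) − p₀] / P(Y=1).
PAF = (0.29666 − 0.155) / 0.29666 ≈ 0.4775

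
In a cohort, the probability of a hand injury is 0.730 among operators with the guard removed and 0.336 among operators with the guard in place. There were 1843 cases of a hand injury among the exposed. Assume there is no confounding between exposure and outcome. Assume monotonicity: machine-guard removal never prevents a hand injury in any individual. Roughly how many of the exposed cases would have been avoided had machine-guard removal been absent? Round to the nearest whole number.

about 995 cases

Let p₁ = 0.73, p₀ = 0.336.
PN = (p₁ − p₀)/p₁ = (0.73 − 0.336) / 0.73 ≈ 0.53973.
Attributable cases ≈ PN × (exposed cases) = 0.53973 × 1843 ≈ 994.72.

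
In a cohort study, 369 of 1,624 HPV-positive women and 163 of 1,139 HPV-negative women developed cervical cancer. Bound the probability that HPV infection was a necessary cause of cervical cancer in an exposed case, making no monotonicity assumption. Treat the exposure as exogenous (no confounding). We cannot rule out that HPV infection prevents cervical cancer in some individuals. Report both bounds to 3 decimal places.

p₁ = P(outcome | exposed) = 369/1624 = 0.22722
p₀ = P(outcome | unexposed) = 163/1139 = 0.14311
Under exogeneity alone the bounds on PN are max{0,(p₁−p₀)/p₁} ≤ PN ≤ min{1,(1−p₀)/p₁}.
  lower = (p₁ − p₀)/p₁ = 0.084109 / 0.22722 ≈ 0.3702
  upper = min{1, (1 − p₀)/p₁} = 0.85689 / 0.22722 ≈ 3.7713 → capped at 1

0.370 ≤ PN ≤ 1.000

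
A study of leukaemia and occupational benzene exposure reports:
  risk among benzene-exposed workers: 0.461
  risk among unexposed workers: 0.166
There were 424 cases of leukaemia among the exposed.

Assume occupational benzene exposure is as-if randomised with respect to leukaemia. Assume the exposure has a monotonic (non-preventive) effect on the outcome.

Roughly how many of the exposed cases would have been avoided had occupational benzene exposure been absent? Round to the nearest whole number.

Let p₁ = 0.461, p₀ = 0.166.
PN = (p₁ − p₀)/p₁ = (0.461 − 0.166) / 0.461 ≈ 0.63991.
Attributable cases ≈ PN × (exposed cases) = 0.63991 × 424 ≈ 271.32.

about 271 cases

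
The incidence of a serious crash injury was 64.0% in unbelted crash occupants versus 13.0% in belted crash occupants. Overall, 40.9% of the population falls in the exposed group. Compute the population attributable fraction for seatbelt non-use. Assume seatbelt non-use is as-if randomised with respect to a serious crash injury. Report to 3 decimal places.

p₁ = 0.64, p₀ = 0.13.
Overall risk P(Y=1) = π·p₁ + (1−π)·p₀ = 0.409×0.64 + 0.591×0.13 = 0.33859.
Under exogeneity, PAF = [P(Y=1) − p₀] / P(Y=1).
PAF = (0.33859 − 0.13) / 0.33859 ≈ 0.6161

PAF ≈ 0.616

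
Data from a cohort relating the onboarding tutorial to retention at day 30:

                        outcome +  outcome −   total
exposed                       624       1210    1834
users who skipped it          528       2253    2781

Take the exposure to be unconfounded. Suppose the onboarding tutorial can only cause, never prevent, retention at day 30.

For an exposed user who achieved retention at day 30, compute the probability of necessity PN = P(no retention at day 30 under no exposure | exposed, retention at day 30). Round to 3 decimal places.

PN ≈ 0.442

p₁ = P(outcome | exposed) = 624/1834 = 0.34024
p₀ = P(outcome | unexposed) = 528/2781 = 0.18986
Under exogeneity and monotonicity, PN = (p₁ − p₀) / p₁.
PN = (0.34024 − 0.18986) / 0.34024 = 0.15038 / 0.34024 ≈ 0.4420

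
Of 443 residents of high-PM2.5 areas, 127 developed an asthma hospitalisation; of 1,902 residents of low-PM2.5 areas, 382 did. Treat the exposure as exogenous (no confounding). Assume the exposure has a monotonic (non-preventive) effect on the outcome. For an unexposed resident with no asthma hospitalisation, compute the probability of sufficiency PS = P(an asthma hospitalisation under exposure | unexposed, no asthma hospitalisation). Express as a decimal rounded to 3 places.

PS ≈ 0.107

p₁ = P(outcome | exposed) = 127/443 = 0.28668
p₀ = P(outcome | unexposed) = 382/1902 = 0.20084
Under exogeneity and monotonicity, PS = (p₁ − p₀) / (1 − p₀).
PS = (0.28668 − 0.20084) / (1 − 0.20084) = 0.08584 / 0.79916 ≈ 0.1074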